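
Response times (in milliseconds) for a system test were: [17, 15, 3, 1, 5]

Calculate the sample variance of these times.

53.2

Step 1: Compute the mean: (17 + 15 + 3 + 1 + 5) / 5 = 8.2
Step 2: Compute squared deviations from the mean:
  (17 - 8.2)^2 = 77.44
  (15 - 8.2)^2 = 46.24
  (3 - 8.2)^2 = 27.04
  (1 - 8.2)^2 = 51.84
  (5 - 8.2)^2 = 10.24
Step 3: Sum of squared deviations = 212.8
Step 4: Sample variance = 212.8 / 4 = 53.2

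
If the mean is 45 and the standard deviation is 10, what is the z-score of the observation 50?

0.5

Step 1: Recall the z-score formula: z = (x - mu) / sigma
Step 2: Substitute values: z = (50 - 45) / 10
Step 3: z = 5 / 10 = 0.5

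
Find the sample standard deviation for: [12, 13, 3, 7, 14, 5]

4.6043

Step 1: Compute the mean: 9
Step 2: Sum of squared deviations from the mean: 106
Step 3: Sample variance = 106 / 5 = 21.2
Step 4: Standard deviation = sqrt(21.2) = 4.6043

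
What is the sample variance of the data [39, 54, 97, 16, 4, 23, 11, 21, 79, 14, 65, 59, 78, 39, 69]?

854.981

Step 1: Compute the mean: (39 + 54 + 97 + 16 + 4 + 23 + 11 + 21 + 79 + 14 + 65 + 59 + 78 + 39 + 69) / 15 = 44.5333
Step 2: Compute squared deviations from the mean:
  (39 - 44.5333)^2 = 30.6178
  (54 - 44.5333)^2 = 89.6178
  (97 - 44.5333)^2 = 2752.7511
  (16 - 44.5333)^2 = 814.1511
  (4 - 44.5333)^2 = 1642.9511
  (23 - 44.5333)^2 = 463.6844
  (11 - 44.5333)^2 = 1124.4844
  (21 - 44.5333)^2 = 553.8178
  (79 - 44.5333)^2 = 1187.9511
  (14 - 44.5333)^2 = 932.2844
  (65 - 44.5333)^2 = 418.8844
  (59 - 44.5333)^2 = 209.2844
  (78 - 44.5333)^2 = 1120.0178
  (39 - 44.5333)^2 = 30.6178
  (69 - 44.5333)^2 = 598.6178
Step 3: Sum of squared deviations = 11969.7333
Step 4: Sample variance = 11969.7333 / 14 = 854.981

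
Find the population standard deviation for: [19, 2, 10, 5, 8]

5.7758

Step 1: Compute the mean: 8.8
Step 2: Sum of squared deviations from the mean: 166.8
Step 3: Population variance = 166.8 / 5 = 33.36
Step 4: Standard deviation = sqrt(33.36) = 5.7758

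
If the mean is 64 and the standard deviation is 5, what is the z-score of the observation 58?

-1.2

Step 1: Recall the z-score formula: z = (x - mu) / sigma
Step 2: Substitute values: z = (58 - 64) / 5
Step 3: z = -6 / 5 = -1.2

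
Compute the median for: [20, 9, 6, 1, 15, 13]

11

Step 1: Sort the data in ascending order: [1, 6, 9, 13, 15, 20]
Step 2: The number of values is n = 6.
Step 3: Since n is even, the median is the average of positions 3 and 4:
  Median = (9 + 13) / 2 = 11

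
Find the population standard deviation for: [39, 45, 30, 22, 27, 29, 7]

11.2866

Step 1: Compute the mean: 28.4286
Step 2: Sum of squared deviations from the mean: 891.7143
Step 3: Population variance = 891.7143 / 7 = 127.3878
Step 4: Standard deviation = sqrt(127.3878) = 11.2866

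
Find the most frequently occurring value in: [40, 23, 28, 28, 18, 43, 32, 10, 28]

28

Step 1: Count the frequency of each value:
  10: appears 1 time(s)
  18: appears 1 time(s)
  23: appears 1 time(s)
  28: appears 3 time(s)
  32: appears 1 time(s)
  40: appears 1 time(s)
  43: appears 1 time(s)
Step 2: The value 28 appears most frequently (3 times).
Step 3: Mode = 28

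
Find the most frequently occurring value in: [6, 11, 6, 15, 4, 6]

6

Step 1: Count the frequency of each value:
  4: appears 1 time(s)
  6: appears 3 time(s)
  11: appears 1 time(s)
  15: appears 1 time(s)
Step 2: The value 6 appears most frequently (3 times).
Step 3: Mode = 6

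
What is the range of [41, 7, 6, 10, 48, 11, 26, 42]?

42

Step 1: Identify the maximum value: max = 48
Step 2: Identify the minimum value: min = 6
Step 3: Range = max - min = 48 - 6 = 42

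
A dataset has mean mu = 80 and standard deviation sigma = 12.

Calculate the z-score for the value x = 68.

-1

Step 1: Recall the z-score formula: z = (x - mu) / sigma
Step 2: Substitute values: z = (68 - 80) / 12
Step 3: z = -12 / 12 = -1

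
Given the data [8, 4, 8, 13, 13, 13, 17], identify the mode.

13

Step 1: Count the frequency of each value:
  4: appears 1 time(s)
  8: appears 2 time(s)
  13: appears 3 time(s)
  17: appears 1 time(s)
Step 2: The value 13 appears most frequently (3 times).
Step 3: Mode = 13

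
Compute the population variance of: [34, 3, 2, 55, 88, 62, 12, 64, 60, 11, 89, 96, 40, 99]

1126.0663

Step 1: Compute the mean: (34 + 3 + 2 + 55 + 88 + 62 + 12 + 64 + 60 + 11 + 89 + 96 + 40 + 99) / 14 = 51.0714
Step 2: Compute squared deviations from the mean:
  (34 - 51.0714)^2 = 291.4337
  (3 - 51.0714)^2 = 2310.8622
  (2 - 51.0714)^2 = 2408.0051
  (55 - 51.0714)^2 = 15.4337
  (88 - 51.0714)^2 = 1363.7194
  (62 - 51.0714)^2 = 119.4337
  (12 - 51.0714)^2 = 1526.5765
  (64 - 51.0714)^2 = 167.148
  (60 - 51.0714)^2 = 79.7194
  (11 - 51.0714)^2 = 1605.7194
  (89 - 51.0714)^2 = 1438.5765
  (96 - 51.0714)^2 = 2018.5765
  (40 - 51.0714)^2 = 122.5765
  (99 - 51.0714)^2 = 2297.148
Step 3: Sum of squared deviations = 15764.9286
Step 4: Population variance = 15764.9286 / 14 = 1126.0663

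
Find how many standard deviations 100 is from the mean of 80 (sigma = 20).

1

Step 1: Recall the z-score formula: z = (x - mu) / sigma
Step 2: Substitute values: z = (100 - 80) / 20
Step 3: z = 20 / 20 = 1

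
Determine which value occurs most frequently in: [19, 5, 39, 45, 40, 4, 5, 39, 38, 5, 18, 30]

5

Step 1: Count the frequency of each value:
  4: appears 1 time(s)
  5: appears 3 time(s)
  18: appears 1 time(s)
  19: appears 1 time(s)
  30: appears 1 time(s)
  38: appears 1 time(s)
  39: appears 2 time(s)
  40: appears 1 time(s)
  45: appears 1 time(s)
Step 2: The value 5 appears most frequently (3 times).
Step 3: Mode = 5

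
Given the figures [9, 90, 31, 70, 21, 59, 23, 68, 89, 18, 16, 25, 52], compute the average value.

43.9231

Step 1: Sum all values: 9 + 90 + 31 + 70 + 21 + 59 + 23 + 68 + 89 + 18 + 16 + 25 + 52 = 571
Step 2: Count the number of values: n = 13
Step 3: Mean = sum / n = 571 / 13 = 43.9231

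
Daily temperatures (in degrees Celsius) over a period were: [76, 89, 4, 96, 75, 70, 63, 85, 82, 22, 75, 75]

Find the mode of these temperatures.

75

Step 1: Count the frequency of each value:
  4: appears 1 time(s)
  22: appears 1 time(s)
  63: appears 1 time(s)
  70: appears 1 time(s)
  75: appears 3 time(s)
  76: appears 1 time(s)
  82: appears 1 time(s)
  85: appears 1 time(s)
  89: appears 1 time(s)
  96: appears 1 time(s)
Step 2: The value 75 appears most frequently (3 times).
Step 3: Mode = 75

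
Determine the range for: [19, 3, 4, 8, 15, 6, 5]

16

Step 1: Identify the maximum value: max = 19
Step 2: Identify the minimum value: min = 3
Step 3: Range = max - min = 19 - 3 = 16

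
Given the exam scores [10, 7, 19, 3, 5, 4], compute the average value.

8

Step 1: Sum all values: 10 + 7 + 19 + 3 + 5 + 4 = 48
Step 2: Count the number of values: n = 6
Step 3: Mean = sum / n = 48 / 6 = 8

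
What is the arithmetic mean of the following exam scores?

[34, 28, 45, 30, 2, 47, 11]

28.1429

Step 1: Sum all values: 34 + 28 + 45 + 30 + 2 + 47 + 11 = 197
Step 2: Count the number of values: n = 7
Step 3: Mean = sum / n = 197 / 7 = 28.1429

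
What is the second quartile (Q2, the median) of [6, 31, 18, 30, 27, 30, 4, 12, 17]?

18

Step 1: Sort the data: [4, 6, 12, 17, 18, 27, 30, 30, 31]
Step 2: n = 9
Step 3: Q2 is the median. Since n is odd, it is the middle value at position 5: 18
Step 4: Q2 = 18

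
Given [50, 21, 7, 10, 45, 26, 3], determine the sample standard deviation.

18.4881

Step 1: Compute the mean: 23.1429
Step 2: Sum of squared deviations from the mean: 2050.8571
Step 3: Sample variance = 2050.8571 / 6 = 341.8095
Step 4: Standard deviation = sqrt(341.8095) = 18.4881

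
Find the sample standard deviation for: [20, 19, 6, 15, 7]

6.5803

Step 1: Compute the mean: 13.4
Step 2: Sum of squared deviations from the mean: 173.2
Step 3: Sample variance = 173.2 / 4 = 43.3
Step 4: Standard deviation = sqrt(43.3) = 6.5803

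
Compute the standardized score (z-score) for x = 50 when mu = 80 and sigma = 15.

-2

Step 1: Recall the z-score formula: z = (x - mu) / sigma
Step 2: Substitute values: z = (50 - 80) / 15
Step 3: z = -30 / 15 = -2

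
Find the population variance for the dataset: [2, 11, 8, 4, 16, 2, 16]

31.9592

Step 1: Compute the mean: (2 + 11 + 8 + 4 + 16 + 2 + 16) / 7 = 8.4286
Step 2: Compute squared deviations from the mean:
  (2 - 8.4286)^2 = 41.3265
  (11 - 8.4286)^2 = 6.6122
  (8 - 8.4286)^2 = 0.1837
  (4 - 8.4286)^2 = 19.6122
  (16 - 8.4286)^2 = 57.3265
  (2 - 8.4286)^2 = 41.3265
  (16 - 8.4286)^2 = 57.3265
Step 3: Sum of squared deviations = 223.7143
Step 4: Population variance = 223.7143 / 7 = 31.9592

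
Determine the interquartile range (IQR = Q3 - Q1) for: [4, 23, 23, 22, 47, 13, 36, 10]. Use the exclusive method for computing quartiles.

22

Step 1: Sort the data: [4, 10, 13, 22, 23, 23, 36, 47]
Step 2: n = 8
Step 3: Using the exclusive quartile method:
  Q1 = 10.75
  Q2 (median) = 22.5
  Q3 = 32.75
  IQR = Q3 - Q1 = 32.75 - 10.75 = 22
Step 4: IQR = 22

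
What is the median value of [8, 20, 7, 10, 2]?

8

Step 1: Sort the data in ascending order: [2, 7, 8, 10, 20]
Step 2: The number of values is n = 5.
Step 3: Since n is odd, the median is the middle value at position 3: 8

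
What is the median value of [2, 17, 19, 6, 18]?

17

Step 1: Sort the data in ascending order: [2, 6, 17, 18, 19]
Step 2: The number of values is n = 5.
Step 3: Since n is odd, the median is the middle value at position 3: 17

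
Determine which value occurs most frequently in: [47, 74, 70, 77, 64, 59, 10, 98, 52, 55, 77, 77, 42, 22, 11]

77

Step 1: Count the frequency of each value:
  10: appears 1 time(s)
  11: appears 1 time(s)
  22: appears 1 time(s)
  42: appears 1 time(s)
  47: appears 1 time(s)
  52: appears 1 time(s)
  55: appears 1 time(s)
  59: appears 1 time(s)
  64: appears 1 time(s)
  70: appears 1 time(s)
  74: appears 1 time(s)
  77: appears 3 time(s)
  98: appears 1 time(s)
Step 2: The value 77 appears most frequently (3 times).
Step 3: Mode = 77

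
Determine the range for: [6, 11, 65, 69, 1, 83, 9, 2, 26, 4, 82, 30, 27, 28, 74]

82

Step 1: Identify the maximum value: max = 83
Step 2: Identify the minimum value: min = 1
Step 3: Range = max - min = 83 - 1 = 82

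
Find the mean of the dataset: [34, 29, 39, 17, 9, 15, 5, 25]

21.625

Step 1: Sum all values: 34 + 29 + 39 + 17 + 9 + 15 + 5 + 25 = 173
Step 2: Count the number of values: n = 8
Step 3: Mean = sum / n = 173 / 8 = 21.625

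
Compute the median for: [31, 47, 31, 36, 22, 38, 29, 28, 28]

31

Step 1: Sort the data in ascending order: [22, 28, 28, 29, 31, 31, 36, 38, 47]
Step 2: The number of values is n = 9.
Step 3: Since n is odd, the median is the middle value at position 5: 31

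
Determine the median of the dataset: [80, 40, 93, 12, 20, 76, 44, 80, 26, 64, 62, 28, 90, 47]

54.5

Step 1: Sort the data in ascending order: [12, 20, 26, 28, 40, 44, 47, 62, 64, 76, 80, 80, 90, 93]
Step 2: The number of values is n = 14.
Step 3: Since n is even, the median is the average of positions 7 and 8:
  Median = (47 + 62) / 2 = 54.5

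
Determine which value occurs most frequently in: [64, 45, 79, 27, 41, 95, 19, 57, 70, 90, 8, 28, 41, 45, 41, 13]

41

Step 1: Count the frequency of each value:
  8: appears 1 time(s)
  13: appears 1 time(s)
  19: appears 1 time(s)
  27: appears 1 time(s)
  28: appears 1 time(s)
  41: appears 3 time(s)
  45: appears 2 time(s)
  57: appears 1 time(s)
  64: appears 1 time(s)
  70: appears 1 time(s)
  79: appears 1 time(s)
  90: appears 1 time(s)
  95: appears 1 time(s)
Step 2: The value 41 appears most frequently (3 times).
Step 3: Mode = 41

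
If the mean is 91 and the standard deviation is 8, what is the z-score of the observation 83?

-1

Step 1: Recall the z-score formula: z = (x - mu) / sigma
Step 2: Substitute values: z = (83 - 91) / 8
Step 3: z = -8 / 8 = -1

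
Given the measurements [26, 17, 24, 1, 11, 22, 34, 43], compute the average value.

22.25

Step 1: Sum all values: 26 + 17 + 24 + 1 + 11 + 22 + 34 + 43 = 178
Step 2: Count the number of values: n = 8
Step 3: Mean = sum / n = 178 / 8 = 22.25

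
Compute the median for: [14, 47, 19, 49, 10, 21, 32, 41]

26.5

Step 1: Sort the data in ascending order: [10, 14, 19, 21, 32, 41, 47, 49]
Step 2: The number of values is n = 8.
Step 3: Since n is even, the median is the average of positions 4 and 5:
  Median = (21 + 32) / 2 = 26.5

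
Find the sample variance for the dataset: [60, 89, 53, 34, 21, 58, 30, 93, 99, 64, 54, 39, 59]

586.5769

Step 1: Compute the mean: (60 + 89 + 53 + 34 + 21 + 58 + 30 + 93 + 99 + 64 + 54 + 39 + 59) / 13 = 57.9231
Step 2: Compute squared deviations from the mean:
  (60 - 57.9231)^2 = 4.3136
  (89 - 57.9231)^2 = 965.7751
  (53 - 57.9231)^2 = 24.2367
  (34 - 57.9231)^2 = 572.3136
  (21 - 57.9231)^2 = 1363.3136
  (58 - 57.9231)^2 = 0.0059
  (30 - 57.9231)^2 = 779.6982
  (93 - 57.9231)^2 = 1230.3905
  (99 - 57.9231)^2 = 1687.3136
  (64 - 57.9231)^2 = 36.929
  (54 - 57.9231)^2 = 15.3905
  (39 - 57.9231)^2 = 358.0828
  (59 - 57.9231)^2 = 1.1598
Step 3: Sum of squared deviations = 7038.9231
Step 4: Sample variance = 7038.9231 / 12 = 586.5769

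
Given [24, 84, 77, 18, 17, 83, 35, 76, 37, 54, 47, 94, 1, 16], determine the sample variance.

942.5549

Step 1: Compute the mean: (24 + 84 + 77 + 18 + 17 + 83 + 35 + 76 + 37 + 54 + 47 + 94 + 1 + 16) / 14 = 47.3571
Step 2: Compute squared deviations from the mean:
  (24 - 47.3571)^2 = 545.5561
  (84 - 47.3571)^2 = 1342.699
  (77 - 47.3571)^2 = 878.699
  (18 - 47.3571)^2 = 861.8418
  (17 - 47.3571)^2 = 921.5561
  (83 - 47.3571)^2 = 1270.4133
  (35 - 47.3571)^2 = 152.699
  (76 - 47.3571)^2 = 820.4133
  (37 - 47.3571)^2 = 107.2704
  (54 - 47.3571)^2 = 44.1276
  (47 - 47.3571)^2 = 0.1276
  (94 - 47.3571)^2 = 2175.5561
  (1 - 47.3571)^2 = 2148.9847
  (16 - 47.3571)^2 = 983.2704
Step 3: Sum of squared deviations = 12253.2143
Step 4: Sample variance = 12253.2143 / 13 = 942.5549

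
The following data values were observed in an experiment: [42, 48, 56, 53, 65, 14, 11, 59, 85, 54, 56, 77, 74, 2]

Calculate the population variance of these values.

580.0612

Step 1: Compute the mean: (42 + 48 + 56 + 53 + 65 + 14 + 11 + 59 + 85 + 54 + 56 + 77 + 74 + 2) / 14 = 49.7143
Step 2: Compute squared deviations from the mean:
  (42 - 49.7143)^2 = 59.5102
  (48 - 49.7143)^2 = 2.9388
  (56 - 49.7143)^2 = 39.5102
  (53 - 49.7143)^2 = 10.7959
  (65 - 49.7143)^2 = 233.6531
  (14 - 49.7143)^2 = 1275.5102
  (11 - 49.7143)^2 = 1498.7959
  (59 - 49.7143)^2 = 86.2245
  (85 - 49.7143)^2 = 1245.0816
  (54 - 49.7143)^2 = 18.3673
  (56 - 49.7143)^2 = 39.5102
  (77 - 49.7143)^2 = 744.5102
  (74 - 49.7143)^2 = 589.7959
  (2 - 49.7143)^2 = 2276.6531
Step 3: Sum of squared deviations = 8120.8571
Step 4: Population variance = 8120.8571 / 14 = 580.0612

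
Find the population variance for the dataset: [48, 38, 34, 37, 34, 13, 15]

138.7755

Step 1: Compute the mean: (48 + 38 + 34 + 37 + 34 + 13 + 15) / 7 = 31.2857
Step 2: Compute squared deviations from the mean:
  (48 - 31.2857)^2 = 279.3673
  (38 - 31.2857)^2 = 45.0816
  (34 - 31.2857)^2 = 7.3673
  (37 - 31.2857)^2 = 32.6531
  (34 - 31.2857)^2 = 7.3673
  (13 - 31.2857)^2 = 334.3673
  (15 - 31.2857)^2 = 265.2245
Step 3: Sum of squared deviations = 971.4286
Step 4: Population variance = 971.4286 / 7 = 138.7755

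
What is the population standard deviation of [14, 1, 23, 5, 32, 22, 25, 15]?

9.7652

Step 1: Compute the mean: 17.125
Step 2: Sum of squared deviations from the mean: 762.875
Step 3: Population variance = 762.875 / 8 = 95.3594
Step 4: Standard deviation = sqrt(95.3594) = 9.7652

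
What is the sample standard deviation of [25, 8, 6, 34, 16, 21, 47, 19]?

13.5013

Step 1: Compute the mean: 22
Step 2: Sum of squared deviations from the mean: 1276
Step 3: Sample variance = 1276 / 7 = 182.2857
Step 4: Standard deviation = sqrt(182.2857) = 13.5013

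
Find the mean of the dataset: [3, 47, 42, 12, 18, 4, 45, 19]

23.75

Step 1: Sum all values: 3 + 47 + 42 + 12 + 18 + 4 + 45 + 19 = 190
Step 2: Count the number of values: n = 8
Step 3: Mean = sum / n = 190 / 8 = 23.75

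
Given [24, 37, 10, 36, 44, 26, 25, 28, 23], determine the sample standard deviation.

9.8672

Step 1: Compute the mean: 28.1111
Step 2: Sum of squared deviations from the mean: 778.8889
Step 3: Sample variance = 778.8889 / 8 = 97.3611
Step 4: Standard deviation = sqrt(97.3611) = 9.8672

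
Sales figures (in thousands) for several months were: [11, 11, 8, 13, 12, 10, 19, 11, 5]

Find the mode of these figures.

11

Step 1: Count the frequency of each value:
  5: appears 1 time(s)
  8: appears 1 time(s)
  10: appears 1 time(s)
  11: appears 3 time(s)
  12: appears 1 time(s)
  13: appears 1 time(s)
  19: appears 1 time(s)
Step 2: The value 11 appears most frequently (3 times).
Step 3: Mode = 11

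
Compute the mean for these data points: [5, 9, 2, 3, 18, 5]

7

Step 1: Sum all values: 5 + 9 + 2 + 3 + 18 + 5 = 42
Step 2: Count the number of values: n = 6
Step 3: Mean = sum / n = 42 / 6 = 7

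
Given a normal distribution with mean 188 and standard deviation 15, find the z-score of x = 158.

-2

Step 1: Recall the z-score formula: z = (x - mu) / sigma
Step 2: Substitute values: z = (158 - 188) / 15
Step 3: z = -30 / 15 = -2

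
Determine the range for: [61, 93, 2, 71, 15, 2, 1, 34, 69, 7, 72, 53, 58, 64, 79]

92

Step 1: Identify the maximum value: max = 93
Step 2: Identify the minimum value: min = 1
Step 3: Range = max - min = 93 - 1 = 92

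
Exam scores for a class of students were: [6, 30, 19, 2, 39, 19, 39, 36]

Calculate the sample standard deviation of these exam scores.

14.5774

Step 1: Compute the mean: 23.75
Step 2: Sum of squared deviations from the mean: 1487.5
Step 3: Sample variance = 1487.5 / 7 = 212.5
Step 4: Standard deviation = sqrt(212.5) = 14.5774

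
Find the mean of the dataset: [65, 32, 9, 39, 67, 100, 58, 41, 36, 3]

45

Step 1: Sum all values: 65 + 32 + 9 + 39 + 67 + 100 + 58 + 41 + 36 + 3 = 450
Step 2: Count the number of values: n = 10
Step 3: Mean = sum / n = 450 / 10 = 45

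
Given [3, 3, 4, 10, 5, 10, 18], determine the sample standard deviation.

5.5032

Step 1: Compute the mean: 7.5714
Step 2: Sum of squared deviations from the mean: 181.7143
Step 3: Sample variance = 181.7143 / 6 = 30.2857
Step 4: Standard deviation = sqrt(30.2857) = 5.5032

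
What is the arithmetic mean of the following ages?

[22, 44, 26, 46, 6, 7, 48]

28.4286

Step 1: Sum all values: 22 + 44 + 26 + 46 + 6 + 7 + 48 = 199
Step 2: Count the number of values: n = 7
Step 3: Mean = sum / n = 199 / 7 = 28.4286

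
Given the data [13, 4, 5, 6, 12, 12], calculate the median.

9

Step 1: Sort the data in ascending order: [4, 5, 6, 12, 12, 13]
Step 2: The number of values is n = 6.
Step 3: Since n is even, the median is the average of positions 3 and 4:
  Median = (6 + 12) / 2 = 9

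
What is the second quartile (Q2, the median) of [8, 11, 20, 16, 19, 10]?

13.5

Step 1: Sort the data: [8, 10, 11, 16, 19, 20]
Step 2: n = 6
Step 3: Q2 is the median. Since n is even, it is the average of the values at positions 3 and 4:
  Q2 = (11 + 16) / 2 = 13.5
Step 4: Q2 = 13.5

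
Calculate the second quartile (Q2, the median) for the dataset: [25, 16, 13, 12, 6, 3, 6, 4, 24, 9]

10.5

Step 1: Sort the data: [3, 4, 6, 6, 9, 12, 13, 16, 24, 25]
Step 2: n = 10
Step 3: Q2 is the median. Since n is even, it is the average of the values at positions 5 and 6:
  Q2 = (9 + 12) / 2 = 10.5
Step 4: Q2 = 10.5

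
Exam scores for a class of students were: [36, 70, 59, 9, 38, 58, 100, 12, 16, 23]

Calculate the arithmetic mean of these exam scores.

42.1

Step 1: Sum all values: 36 + 70 + 59 + 9 + 38 + 58 + 100 + 12 + 16 + 23 = 421
Step 2: Count the number of values: n = 10
Step 3: Mean = sum / n = 421 / 10 = 42.1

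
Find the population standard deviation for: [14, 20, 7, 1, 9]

6.4312

Step 1: Compute the mean: 10.2
Step 2: Sum of squared deviations from the mean: 206.8
Step 3: Population variance = 206.8 / 5 = 41.36
Step 4: Standard deviation = sqrt(41.36) = 6.4312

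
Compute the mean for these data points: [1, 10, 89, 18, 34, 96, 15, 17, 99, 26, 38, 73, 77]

45.6154

Step 1: Sum all values: 1 + 10 + 89 + 18 + 34 + 96 + 15 + 17 + 99 + 26 + 38 + 73 + 77 = 593
Step 2: Count the number of values: n = 13
Step 3: Mean = sum / n = 593 / 13 = 45.6154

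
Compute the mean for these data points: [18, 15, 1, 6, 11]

10.2

Step 1: Sum all values: 18 + 15 + 1 + 6 + 11 = 51
Step 2: Count the number of values: n = 5
Step 3: Mean = sum / n = 51 / 5 = 10.2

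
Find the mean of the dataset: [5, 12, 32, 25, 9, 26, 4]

16.1429

Step 1: Sum all values: 5 + 12 + 32 + 25 + 9 + 26 + 4 = 113
Step 2: Count the number of values: n = 7
Step 3: Mean = sum / n = 113 / 7 = 16.1429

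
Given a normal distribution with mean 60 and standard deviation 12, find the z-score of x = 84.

2

Step 1: Recall the z-score formula: z = (x - mu) / sigma
Step 2: Substitute values: z = (84 - 60) / 12
Step 3: z = 24 / 12 = 2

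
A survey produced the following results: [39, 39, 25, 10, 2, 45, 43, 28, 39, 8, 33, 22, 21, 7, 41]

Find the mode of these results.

39

Step 1: Count the frequency of each value:
  2: appears 1 time(s)
  7: appears 1 time(s)
  8: appears 1 time(s)
  10: appears 1 time(s)
  21: appears 1 time(s)
  22: appears 1 time(s)
  25: appears 1 time(s)
  28: appears 1 time(s)
  33: appears 1 time(s)
  39: appears 3 time(s)
  41: appears 1 time(s)
  43: appears 1 time(s)
  45: appears 1 time(s)
Step 2: The value 39 appears most frequently (3 times).
Step 3: Mode = 39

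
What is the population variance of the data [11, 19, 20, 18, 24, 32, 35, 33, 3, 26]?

92.09

Step 1: Compute the mean: (11 + 19 + 20 + 18 + 24 + 32 + 35 + 33 + 3 + 26) / 10 = 22.1
Step 2: Compute squared deviations from the mean:
  (11 - 22.1)^2 = 123.21
  (19 - 22.1)^2 = 9.61
  (20 - 22.1)^2 = 4.41
  (18 - 22.1)^2 = 16.81
  (24 - 22.1)^2 = 3.61
  (32 - 22.1)^2 = 98.01
  (35 - 22.1)^2 = 166.41
  (33 - 22.1)^2 = 118.81
  (3 - 22.1)^2 = 364.81
  (26 - 22.1)^2 = 15.21
Step 3: Sum of squared deviations = 920.9
Step 4: Population variance = 920.9 / 10 = 92.09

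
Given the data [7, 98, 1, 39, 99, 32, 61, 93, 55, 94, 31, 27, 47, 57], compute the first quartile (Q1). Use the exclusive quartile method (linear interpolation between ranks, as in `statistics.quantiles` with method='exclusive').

30

Step 1: Sort the data: [1, 7, 27, 31, 32, 39, 47, 55, 57, 61, 93, 94, 98, 99]
Step 2: n = 14
Step 3: Using the exclusive quartile method:
  Q1 = 30
  Q2 (median) = 51
  Q3 = 93.25
  IQR = Q3 - Q1 = 93.25 - 30 = 63.25
Step 4: Q1 = 30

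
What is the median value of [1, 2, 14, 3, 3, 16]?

3

Step 1: Sort the data in ascending order: [1, 2, 3, 3, 14, 16]
Step 2: The number of values is n = 6.
Step 3: Since n is even, the median is the average of positions 3 and 4:
  Median = (3 + 3) / 2 = 3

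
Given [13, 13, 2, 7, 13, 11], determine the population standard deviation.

4.0995

Step 1: Compute the mean: 9.8333
Step 2: Sum of squared deviations from the mean: 100.8333
Step 3: Population variance = 100.8333 / 6 = 16.8056
Step 4: Standard deviation = sqrt(16.8056) = 4.0995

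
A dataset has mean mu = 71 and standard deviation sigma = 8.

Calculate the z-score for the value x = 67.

-0.5

Step 1: Recall the z-score formula: z = (x - mu) / sigma
Step 2: Substitute values: z = (67 - 71) / 8
Step 3: z = -4 / 8 = -0.5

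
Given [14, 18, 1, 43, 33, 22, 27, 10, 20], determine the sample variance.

155.6111

Step 1: Compute the mean: (14 + 18 + 1 + 43 + 33 + 22 + 27 + 10 + 20) / 9 = 20.8889
Step 2: Compute squared deviations from the mean:
  (14 - 20.8889)^2 = 47.4568
  (18 - 20.8889)^2 = 8.3457
  (1 - 20.8889)^2 = 395.5679
  (43 - 20.8889)^2 = 488.9012
  (33 - 20.8889)^2 = 146.679
  (22 - 20.8889)^2 = 1.2346
  (27 - 20.8889)^2 = 37.3457
  (10 - 20.8889)^2 = 118.5679
  (20 - 20.8889)^2 = 0.7901
Step 3: Sum of squared deviations = 1244.8889
Step 4: Sample variance = 1244.8889 / 8 = 155.6111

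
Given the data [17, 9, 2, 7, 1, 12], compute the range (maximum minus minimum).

16

Step 1: Identify the maximum value: max = 17
Step 2: Identify the minimum value: min = 1
Step 3: Range = max - min = 17 - 1 = 16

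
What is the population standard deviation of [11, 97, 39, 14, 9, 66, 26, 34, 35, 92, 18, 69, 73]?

29.7084

Step 1: Compute the mean: 44.8462
Step 2: Sum of squared deviations from the mean: 11473.6923
Step 3: Population variance = 11473.6923 / 13 = 882.5917
Step 4: Standard deviation = sqrt(882.5917) = 29.7084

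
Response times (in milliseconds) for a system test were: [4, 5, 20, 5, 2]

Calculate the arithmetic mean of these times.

7.2

Step 1: Sum all values: 4 + 5 + 20 + 5 + 2 = 36
Step 2: Count the number of values: n = 5
Step 3: Mean = sum / n = 36 / 5 = 7.2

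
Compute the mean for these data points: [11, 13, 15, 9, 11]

11.8

Step 1: Sum all values: 11 + 13 + 15 + 9 + 11 = 59
Step 2: Count the number of values: n = 5
Step 3: Mean = sum / n = 59 / 5 = 11.8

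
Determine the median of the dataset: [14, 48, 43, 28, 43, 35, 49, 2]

39

Step 1: Sort the data in ascending order: [2, 14, 28, 35, 43, 43, 48, 49]
Step 2: The number of values is n = 8.
Step 3: Since n is even, the median is the average of positions 4 and 5:
  Median = (35 + 43) / 2 = 39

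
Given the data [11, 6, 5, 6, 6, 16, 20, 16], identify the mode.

6

Step 1: Count the frequency of each value:
  5: appears 1 time(s)
  6: appears 3 time(s)
  11: appears 1 time(s)
  16: appears 2 time(s)
  20: appears 1 time(s)
Step 2: The value 6 appears most frequently (3 times).
Step 3: Mode = 6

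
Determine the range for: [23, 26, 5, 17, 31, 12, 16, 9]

26

Step 1: Identify the maximum value: max = 31
Step 2: Identify the minimum value: min = 5
Step 3: Range = max - min = 31 - 5 = 26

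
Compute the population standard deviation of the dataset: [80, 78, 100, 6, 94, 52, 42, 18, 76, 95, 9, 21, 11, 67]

33.8162

Step 1: Compute the mean: 53.5
Step 2: Sum of squared deviations from the mean: 16009.5
Step 3: Population variance = 16009.5 / 14 = 1143.5357
Step 4: Standard deviation = sqrt(1143.5357) = 33.8162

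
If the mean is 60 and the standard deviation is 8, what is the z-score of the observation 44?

-2

Step 1: Recall the z-score formula: z = (x - mu) / sigma
Step 2: Substitute values: z = (44 - 60) / 8
Step 3: z = -16 / 8 = -2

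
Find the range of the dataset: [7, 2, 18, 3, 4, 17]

16

Step 1: Identify the maximum value: max = 18
Step 2: Identify the minimum value: min = 2
Step 3: Range = max - min = 18 - 2 = 16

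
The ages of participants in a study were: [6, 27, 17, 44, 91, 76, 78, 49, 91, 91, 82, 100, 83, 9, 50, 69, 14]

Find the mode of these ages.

91

Step 1: Count the frequency of each value:
  6: appears 1 time(s)
  9: appears 1 time(s)
  14: appears 1 time(s)
  17: appears 1 time(s)
  27: appears 1 time(s)
  44: appears 1 time(s)
  49: appears 1 time(s)
  50: appears 1 time(s)
  69: appears 1 time(s)
  76: appears 1 time(s)
  78: appears 1 time(s)
  82: appears 1 time(s)
  83: appears 1 time(s)
  91: appears 3 time(s)
  100: appears 1 time(s)
Step 2: The value 91 appears most frequently (3 times).
Step 3: Mode = 91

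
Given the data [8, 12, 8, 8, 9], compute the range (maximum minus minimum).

4

Step 1: Identify the maximum value: max = 12
Step 2: Identify the minimum value: min = 8
Step 3: Range = max - min = 12 - 8 = 4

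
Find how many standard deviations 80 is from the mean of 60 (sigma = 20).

1

Step 1: Recall the z-score formula: z = (x - mu) / sigma
Step 2: Substitute values: z = (80 - 60) / 20
Step 3: z = 20 / 20 = 1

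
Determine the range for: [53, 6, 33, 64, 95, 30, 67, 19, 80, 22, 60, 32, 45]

89

Step 1: Identify the maximum value: max = 95
Step 2: Identify the minimum value: min = 6
Step 3: Range = max - min = 95 - 6 = 89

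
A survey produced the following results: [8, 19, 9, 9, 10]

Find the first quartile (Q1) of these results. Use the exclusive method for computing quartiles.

8.5

Step 1: Sort the data: [8, 9, 9, 10, 19]
Step 2: n = 5
Step 3: Using the exclusive quartile method:
  Q1 = 8.5
  Q2 (median) = 9
  Q3 = 14.5
  IQR = Q3 - Q1 = 14.5 - 8.5 = 6
Step 4: Q1 = 8.5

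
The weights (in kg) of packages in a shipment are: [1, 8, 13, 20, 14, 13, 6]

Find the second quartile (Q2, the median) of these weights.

13

Step 1: Sort the data: [1, 6, 8, 13, 13, 14, 20]
Step 2: n = 7
Step 3: Q2 is the median. Since n is odd, it is the middle value at position 4: 13
Step 4: Q2 = 13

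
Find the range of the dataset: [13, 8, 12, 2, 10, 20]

18

Step 1: Identify the maximum value: max = 20
Step 2: Identify the minimum value: min = 2
Step 3: Range = max - min = 20 - 2 = 18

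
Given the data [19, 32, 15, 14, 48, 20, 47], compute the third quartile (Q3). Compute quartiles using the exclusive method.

47

Step 1: Sort the data: [14, 15, 19, 20, 32, 47, 48]
Step 2: n = 7
Step 3: Using the exclusive quartile method:
  Q1 = 15
  Q2 (median) = 20
  Q3 = 47
  IQR = Q3 - Q1 = 47 - 15 = 32
Step 4: Q3 = 47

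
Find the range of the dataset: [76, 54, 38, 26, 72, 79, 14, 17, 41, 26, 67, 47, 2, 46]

77

Step 1: Identify the maximum value: max = 79
Step 2: Identify the minimum value: min = 2
Step 3: Range = max - min = 79 - 2 = 77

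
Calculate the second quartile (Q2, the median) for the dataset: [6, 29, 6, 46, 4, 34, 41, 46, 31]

31

Step 1: Sort the data: [4, 6, 6, 29, 31, 34, 41, 46, 46]
Step 2: n = 9
Step 3: Q2 is the median. Since n is odd, it is the middle value at position 5: 31
Step 4: Q2 = 31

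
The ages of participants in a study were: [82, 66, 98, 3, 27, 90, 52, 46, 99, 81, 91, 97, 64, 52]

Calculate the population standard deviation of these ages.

28.0317

Step 1: Compute the mean: 67.7143
Step 2: Sum of squared deviations from the mean: 11000.8571
Step 3: Population variance = 11000.8571 / 14 = 785.7755
Step 4: Standard deviation = sqrt(785.7755) = 28.0317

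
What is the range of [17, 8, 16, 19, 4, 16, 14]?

15

Step 1: Identify the maximum value: max = 19
Step 2: Identify the minimum value: min = 4
Step 3: Range = max - min = 19 - 4 = 15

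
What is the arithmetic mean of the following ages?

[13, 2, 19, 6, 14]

10.8

Step 1: Sum all values: 13 + 2 + 19 + 6 + 14 = 54
Step 2: Count the number of values: n = 5
Step 3: Mean = sum / n = 54 / 5 = 10.8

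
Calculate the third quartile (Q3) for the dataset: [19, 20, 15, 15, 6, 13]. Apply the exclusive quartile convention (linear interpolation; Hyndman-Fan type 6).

19.25

Step 1: Sort the data: [6, 13, 15, 15, 19, 20]
Step 2: n = 6
Step 3: Using the exclusive quartile method:
  Q1 = 11.25
  Q2 (median) = 15
  Q3 = 19.25
  IQR = Q3 - Q1 = 19.25 - 11.25 = 8
Step 4: Q3 = 19.25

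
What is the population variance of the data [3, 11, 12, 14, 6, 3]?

19.1389

Step 1: Compute the mean: (3 + 11 + 12 + 14 + 6 + 3) / 6 = 8.1667
Step 2: Compute squared deviations from the mean:
  (3 - 8.1667)^2 = 26.6944
  (11 - 8.1667)^2 = 8.0278
  (12 - 8.1667)^2 = 14.6944
  (14 - 8.1667)^2 = 34.0278
  (6 - 8.1667)^2 = 4.6944
  (3 - 8.1667)^2 = 26.6944
Step 3: Sum of squared deviations = 114.8333
Step 4: Population variance = 114.8333 / 6 = 19.1389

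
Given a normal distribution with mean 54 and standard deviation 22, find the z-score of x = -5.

-2.6818

Step 1: Recall the z-score formula: z = (x - mu) / sigma
Step 2: Substitute values: z = (-5 - 54) / 22
Step 3: z = -59 / 22 = -2.6818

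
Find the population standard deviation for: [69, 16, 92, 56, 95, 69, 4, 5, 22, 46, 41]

31.0625

Step 1: Compute the mean: 46.8182
Step 2: Sum of squared deviations from the mean: 10613.6364
Step 3: Population variance = 10613.6364 / 11 = 964.876
Step 4: Standard deviation = sqrt(964.876) = 31.0625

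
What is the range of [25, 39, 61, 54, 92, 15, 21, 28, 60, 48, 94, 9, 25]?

85

Step 1: Identify the maximum value: max = 94
Step 2: Identify the minimum value: min = 9
Step 3: Range = max - min = 94 - 9 = 85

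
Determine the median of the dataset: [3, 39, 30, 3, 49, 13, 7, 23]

18

Step 1: Sort the data in ascending order: [3, 3, 7, 13, 23, 30, 39, 49]
Step 2: The number of values is n = 8.
Step 3: Since n is even, the median is the average of positions 4 and 5:
  Median = (13 + 23) / 2 = 18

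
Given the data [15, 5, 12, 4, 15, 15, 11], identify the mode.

15

Step 1: Count the frequency of each value:
  4: appears 1 time(s)
  5: appears 1 time(s)
  11: appears 1 time(s)
  12: appears 1 time(s)
  15: appears 3 time(s)
Step 2: The value 15 appears most frequently (3 times).
Step 3: Mode = 15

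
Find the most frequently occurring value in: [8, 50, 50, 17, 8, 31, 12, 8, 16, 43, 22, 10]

8

Step 1: Count the frequency of each value:
  8: appears 3 time(s)
  10: appears 1 time(s)
  12: appears 1 time(s)
  16: appears 1 time(s)
  17: appears 1 time(s)
  22: appears 1 time(s)
  31: appears 1 time(s)
  43: appears 1 time(s)
  50: appears 2 time(s)
Step 2: The value 8 appears most frequently (3 times).
Step 3: Mode = 8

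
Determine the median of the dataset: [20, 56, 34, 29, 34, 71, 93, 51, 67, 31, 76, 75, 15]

51

Step 1: Sort the data in ascending order: [15, 20, 29, 31, 34, 34, 51, 56, 67, 71, 75, 76, 93]
Step 2: The number of values is n = 13.
Step 3: Since n is odd, the median is the middle value at position 7: 51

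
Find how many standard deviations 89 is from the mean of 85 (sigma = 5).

0.8

Step 1: Recall the z-score formula: z = (x - mu) / sigma
Step 2: Substitute values: z = (89 - 85) / 5
Step 3: z = 4 / 5 = 0.8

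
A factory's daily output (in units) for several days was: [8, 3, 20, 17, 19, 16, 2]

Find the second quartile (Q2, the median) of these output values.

16

Step 1: Sort the data: [2, 3, 8, 16, 17, 19, 20]
Step 2: n = 7
Step 3: Q2 is the median. Since n is odd, it is the middle value at position 4: 16
Step 4: Q2 = 16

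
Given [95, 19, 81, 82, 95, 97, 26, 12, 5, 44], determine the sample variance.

1441.3778

Step 1: Compute the mean: (95 + 19 + 81 + 82 + 95 + 97 + 26 + 12 + 5 + 44) / 10 = 55.6
Step 2: Compute squared deviations from the mean:
  (95 - 55.6)^2 = 1552.36
  (19 - 55.6)^2 = 1339.56
  (81 - 55.6)^2 = 645.16
  (82 - 55.6)^2 = 696.96
  (95 - 55.6)^2 = 1552.36
  (97 - 55.6)^2 = 1713.96
  (26 - 55.6)^2 = 876.16
  (12 - 55.6)^2 = 1900.96
  (5 - 55.6)^2 = 2560.36
  (44 - 55.6)^2 = 134.56
Step 3: Sum of squared deviations = 12972.4
Step 4: Sample variance = 12972.4 / 9 = 1441.3778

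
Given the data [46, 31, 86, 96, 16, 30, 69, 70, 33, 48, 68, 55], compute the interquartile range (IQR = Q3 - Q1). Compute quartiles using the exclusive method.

38.25

Step 1: Sort the data: [16, 30, 31, 33, 46, 48, 55, 68, 69, 70, 86, 96]
Step 2: n = 12
Step 3: Using the exclusive quartile method:
  Q1 = 31.5
  Q2 (median) = 51.5
  Q3 = 69.75
  IQR = Q3 - Q1 = 69.75 - 31.5 = 38.25
Step 4: IQR = 38.25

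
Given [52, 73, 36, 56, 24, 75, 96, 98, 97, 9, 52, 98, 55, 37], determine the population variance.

792.4898

Step 1: Compute the mean: (52 + 73 + 36 + 56 + 24 + 75 + 96 + 98 + 97 + 9 + 52 + 98 + 55 + 37) / 14 = 61.2857
Step 2: Compute squared deviations from the mean:
  (52 - 61.2857)^2 = 86.2245
  (73 - 61.2857)^2 = 137.2245
  (36 - 61.2857)^2 = 639.3673
  (56 - 61.2857)^2 = 27.9388
  (24 - 61.2857)^2 = 1390.2245
  (75 - 61.2857)^2 = 188.0816
  (96 - 61.2857)^2 = 1205.0816
  (98 - 61.2857)^2 = 1347.9388
  (97 - 61.2857)^2 = 1275.5102
  (9 - 61.2857)^2 = 2733.7959
  (52 - 61.2857)^2 = 86.2245
  (98 - 61.2857)^2 = 1347.9388
  (55 - 61.2857)^2 = 39.5102
  (37 - 61.2857)^2 = 589.7959
Step 3: Sum of squared deviations = 11094.8571
Step 4: Population variance = 11094.8571 / 14 = 792.4898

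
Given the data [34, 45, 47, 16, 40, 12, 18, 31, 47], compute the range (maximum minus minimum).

35

Step 1: Identify the maximum value: max = 47
Step 2: Identify the minimum value: min = 12
Step 3: Range = max - min = 47 - 12 = 35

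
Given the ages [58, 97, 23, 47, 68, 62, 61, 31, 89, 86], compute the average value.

62.2

Step 1: Sum all values: 58 + 97 + 23 + 47 + 68 + 62 + 61 + 31 + 89 + 86 = 622
Step 2: Count the number of values: n = 10
Step 3: Mean = sum / n = 622 / 10 = 62.2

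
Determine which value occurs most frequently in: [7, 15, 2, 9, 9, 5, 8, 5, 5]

5

Step 1: Count the frequency of each value:
  2: appears 1 time(s)
  5: appears 3 time(s)
  7: appears 1 time(s)
  8: appears 1 time(s)
  9: appears 2 time(s)
  15: appears 1 time(s)
Step 2: The value 5 appears most frequently (3 times).
Step 3: Mode = 5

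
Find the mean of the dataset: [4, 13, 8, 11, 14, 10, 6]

9.4286

Step 1: Sum all values: 4 + 13 + 8 + 11 + 14 + 10 + 6 = 66
Step 2: Count the number of values: n = 7
Step 3: Mean = sum / n = 66 / 7 = 9.4286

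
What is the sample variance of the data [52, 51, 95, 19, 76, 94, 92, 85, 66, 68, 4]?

918.7636

Step 1: Compute the mean: (52 + 51 + 95 + 19 + 76 + 94 + 92 + 85 + 66 + 68 + 4) / 11 = 63.8182
Step 2: Compute squared deviations from the mean:
  (52 - 63.8182)^2 = 139.6694
  (51 - 63.8182)^2 = 164.3058
  (95 - 63.8182)^2 = 972.3058
  (19 - 63.8182)^2 = 2008.6694
  (76 - 63.8182)^2 = 148.3967
  (94 - 63.8182)^2 = 910.9421
  (92 - 63.8182)^2 = 794.2149
  (85 - 63.8182)^2 = 448.6694
  (66 - 63.8182)^2 = 4.7603
  (68 - 63.8182)^2 = 17.4876
  (4 - 63.8182)^2 = 3578.2149
Step 3: Sum of squared deviations = 9187.6364
Step 4: Sample variance = 9187.6364 / 10 = 918.7636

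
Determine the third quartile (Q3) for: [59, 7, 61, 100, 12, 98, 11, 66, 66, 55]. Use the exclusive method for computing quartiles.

74

Step 1: Sort the data: [7, 11, 12, 55, 59, 61, 66, 66, 98, 100]
Step 2: n = 10
Step 3: Using the exclusive quartile method:
  Q1 = 11.75
  Q2 (median) = 60
  Q3 = 74
  IQR = Q3 - Q1 = 74 - 11.75 = 62.25
Step 4: Q3 = 74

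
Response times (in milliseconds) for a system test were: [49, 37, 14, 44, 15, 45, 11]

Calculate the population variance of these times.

238.4898

Step 1: Compute the mean: (49 + 37 + 14 + 44 + 15 + 45 + 11) / 7 = 30.7143
Step 2: Compute squared deviations from the mean:
  (49 - 30.7143)^2 = 334.3673
  (37 - 30.7143)^2 = 39.5102
  (14 - 30.7143)^2 = 279.3673
  (44 - 30.7143)^2 = 176.5102
  (15 - 30.7143)^2 = 246.9388
  (45 - 30.7143)^2 = 204.0816
  (11 - 30.7143)^2 = 388.6531
Step 3: Sum of squared deviations = 1669.4286
Step 4: Population variance = 1669.4286 / 7 = 238.4898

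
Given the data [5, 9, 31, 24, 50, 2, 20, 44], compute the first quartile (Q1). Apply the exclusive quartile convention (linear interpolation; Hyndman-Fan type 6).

6

Step 1: Sort the data: [2, 5, 9, 20, 24, 31, 44, 50]
Step 2: n = 8
Step 3: Using the exclusive quartile method:
  Q1 = 6
  Q2 (median) = 22
  Q3 = 40.75
  IQR = Q3 - Q1 = 40.75 - 6 = 34.75
Step 4: Q1 = 6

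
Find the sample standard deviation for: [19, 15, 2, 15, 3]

7.7589

Step 1: Compute the mean: 10.8
Step 2: Sum of squared deviations from the mean: 240.8
Step 3: Sample variance = 240.8 / 4 = 60.2
Step 4: Standard deviation = sqrt(60.2) = 7.7589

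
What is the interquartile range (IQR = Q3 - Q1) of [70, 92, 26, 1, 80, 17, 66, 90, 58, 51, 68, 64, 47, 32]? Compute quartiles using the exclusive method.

42

Step 1: Sort the data: [1, 17, 26, 32, 47, 51, 58, 64, 66, 68, 70, 80, 90, 92]
Step 2: n = 14
Step 3: Using the exclusive quartile method:
  Q1 = 30.5
  Q2 (median) = 61
  Q3 = 72.5
  IQR = Q3 - Q1 = 72.5 - 30.5 = 42
Step 4: IQR = 42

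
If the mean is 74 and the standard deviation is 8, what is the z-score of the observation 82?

1

Step 1: Recall the z-score formula: z = (x - mu) / sigma
Step 2: Substitute values: z = (82 - 74) / 8
Step 3: z = 8 / 8 = 1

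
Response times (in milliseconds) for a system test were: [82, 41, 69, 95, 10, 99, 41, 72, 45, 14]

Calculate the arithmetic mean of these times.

56.8

Step 1: Sum all values: 82 + 41 + 69 + 95 + 10 + 99 + 41 + 72 + 45 + 14 = 568
Step 2: Count the number of values: n = 10
Step 3: Mean = sum / n = 568 / 10 = 56.8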